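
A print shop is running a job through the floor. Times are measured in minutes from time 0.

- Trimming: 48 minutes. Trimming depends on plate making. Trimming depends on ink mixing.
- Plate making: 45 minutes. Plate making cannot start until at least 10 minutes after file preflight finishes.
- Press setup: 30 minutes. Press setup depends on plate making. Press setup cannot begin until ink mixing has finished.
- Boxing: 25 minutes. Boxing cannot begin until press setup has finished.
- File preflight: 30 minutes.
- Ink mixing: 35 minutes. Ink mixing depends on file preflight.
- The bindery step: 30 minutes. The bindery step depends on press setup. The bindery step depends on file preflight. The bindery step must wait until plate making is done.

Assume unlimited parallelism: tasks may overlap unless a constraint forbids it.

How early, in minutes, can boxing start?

115

Nothing blocks file preflight, so it runs from minute 0 to minute 30.
Ink mixing cannot begin until file preflight (finishes minute 30). It runs from minute 30 to 30 + 35 = minute 65.
After file preflight (finishes minute 30, plus 10-minute gap → minute 40), plate making can start at minute 40 and finishes at minute 85.
Press setup needs all of plate making (finishes minute 85); ink mixing (finishes minute 65). That puts its earliest start at minute 85; it finishes at 85 + 30 = minute 115.
Boxing waits on press setup (finishes minute 115), so the earliest it can start is minute 115.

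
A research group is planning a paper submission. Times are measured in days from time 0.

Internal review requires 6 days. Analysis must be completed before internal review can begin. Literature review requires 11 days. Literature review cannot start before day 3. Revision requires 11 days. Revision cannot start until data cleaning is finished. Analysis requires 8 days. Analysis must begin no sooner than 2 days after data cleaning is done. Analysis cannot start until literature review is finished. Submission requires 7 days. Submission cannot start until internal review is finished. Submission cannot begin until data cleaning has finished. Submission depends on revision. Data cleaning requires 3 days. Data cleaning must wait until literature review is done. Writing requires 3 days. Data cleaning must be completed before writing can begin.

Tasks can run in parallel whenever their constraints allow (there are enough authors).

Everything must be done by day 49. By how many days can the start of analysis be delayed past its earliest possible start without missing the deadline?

Literature review waits on its own release at day 3, so it starts at day 3 and finishes at 3 + 11 = day 14.
Data cleaning cannot begin until literature review (finishes day 14). It runs from day 14 to 14 + 3 = day 17.
For analysis: data cleaning (finishes day 17, plus 2-day gap → day 19); literature review (finishes day 14). Taking the maximum gives a start of day 19, and it finishes at 19 + 8 = day 27.

Working backward from the deadline:
To finish by day 49, submission (duration 7) must start no later than day 42.
Internal review must finish before submission (must start by day 42). With a 6-day duration, internal review must start by 42 − 6 = day 36.
Analysis feeds into internal review (must start by day 36); so analysis must finish by day 36 and therefore start by day 28.
So analysis can start as early as day 19 and as late as day 28, giving 28 − 19 = 9 days of slack.

9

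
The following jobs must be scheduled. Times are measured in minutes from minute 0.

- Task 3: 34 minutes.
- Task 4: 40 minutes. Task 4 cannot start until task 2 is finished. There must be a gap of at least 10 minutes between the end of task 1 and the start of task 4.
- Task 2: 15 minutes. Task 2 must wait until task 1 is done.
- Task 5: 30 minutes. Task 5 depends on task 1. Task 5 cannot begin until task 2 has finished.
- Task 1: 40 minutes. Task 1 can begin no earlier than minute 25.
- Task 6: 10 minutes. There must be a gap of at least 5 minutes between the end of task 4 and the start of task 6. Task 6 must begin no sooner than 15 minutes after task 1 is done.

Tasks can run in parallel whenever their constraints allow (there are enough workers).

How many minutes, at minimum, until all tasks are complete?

135

Task 3 has no prerequisites, so it starts at minute 0 and finishes at minute 34.
After its own release at minute 25, task 1 can start at minute 25 and finishes at minute 65.
After task 1 (finishes minute 65), task 2 can start at minute 65 and finishes at minute 80.
Task 5 cannot start until task 1 (finishes minute 65); task 2 (finishes minute 80). The controlling bound is minute 80, so task 5 finishes at 80 + 30 = minute 110.
Task 4 cannot start until task 2 (finishes minute 80); task 1 (finishes minute 65, plus 10-minute gap → minute 75). The controlling bound is minute 80, so task 4 finishes at 80 + 40 = minute 120.
Task 6 has to wait for task 4 (finishes minute 120, plus 5-minute gap → minute 125); task 1 (finishes minute 65, plus 15-minute gap → minute 80). The latest of these is minute 125, so task 6 runs minute 125 to 125 + 10 = minute 135.
All tasks are finished once the last one completes. Finish times: Task 1 at 65, Task 2 at 80, Task 3 at 34, Task 4 at 120, Task 5 at 110, Task 6 at 135. The latest is minute 135.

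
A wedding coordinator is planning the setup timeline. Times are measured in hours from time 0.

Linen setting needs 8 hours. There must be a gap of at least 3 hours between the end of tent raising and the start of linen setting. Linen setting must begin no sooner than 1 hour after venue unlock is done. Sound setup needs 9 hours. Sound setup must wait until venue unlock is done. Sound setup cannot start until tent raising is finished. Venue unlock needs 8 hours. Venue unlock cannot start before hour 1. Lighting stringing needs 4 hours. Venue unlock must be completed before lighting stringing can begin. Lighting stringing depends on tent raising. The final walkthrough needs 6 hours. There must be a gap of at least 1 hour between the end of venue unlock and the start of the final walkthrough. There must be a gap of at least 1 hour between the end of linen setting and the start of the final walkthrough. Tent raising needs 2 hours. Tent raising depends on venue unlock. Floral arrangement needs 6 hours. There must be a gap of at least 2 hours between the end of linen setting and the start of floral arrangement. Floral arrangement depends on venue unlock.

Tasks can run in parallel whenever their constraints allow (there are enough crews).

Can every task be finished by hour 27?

Venue unlock waits on its own release at hour 1, so it starts at hour 1 and finishes at 1 + 8 = hour 9.
After venue unlock (finishes hour 9), tent raising can start at hour 9 and finishes at hour 11.
Sound setup needs all of venue unlock (finishes hour 9); tent raising (finishes hour 11). That puts its earliest start at hour 11; it finishes at 11 + 9 = hour 20.
Lighting stringing has to wait for venue unlock (finishes hour 9); tent raising (finishes hour 11). The latest of these is hour 11, so lighting stringing runs hour 11 to 11 + 4 = hour 15.
Linen setting has to wait for tent raising (finishes hour 11, plus 3-hour gap → hour 14); venue unlock (finishes hour 9, plus 1-hour gap → hour 10). The latest of these is hour 14, so linen setting runs hour 14 to 14 + 8 = hour 22.
The final walkthrough cannot start until venue unlock (finishes hour 9, plus 1-hour gap → hour 10); linen setting (finishes hour 22, plus 1-hour gap → hour 23). The controlling bound is hour 23, so the final walkthrough finishes at 23 + 6 = hour 29.
For floral arrangement: linen setting (finishes hour 22, plus 2-hour gap → hour 24); venue unlock (finishes hour 9). Taking the maximum gives a start of hour 24, and it finishes at 24 + 6 = hour 30.
The earliest everything can be done is hour 30, which is after the deadline of 27, so it is not possible.

No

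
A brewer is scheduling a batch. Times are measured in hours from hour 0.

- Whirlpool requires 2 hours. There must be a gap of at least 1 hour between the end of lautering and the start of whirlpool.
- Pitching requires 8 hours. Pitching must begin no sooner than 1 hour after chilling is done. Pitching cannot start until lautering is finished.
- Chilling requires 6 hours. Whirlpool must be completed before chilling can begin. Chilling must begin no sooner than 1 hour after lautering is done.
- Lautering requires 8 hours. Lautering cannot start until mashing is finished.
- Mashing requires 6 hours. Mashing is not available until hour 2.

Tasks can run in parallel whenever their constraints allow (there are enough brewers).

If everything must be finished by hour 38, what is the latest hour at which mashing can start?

Pitching has no dependents, so it just needs to finish by hour 38. Starting by 38 − 8 = hour 30 achieves that.
Chilling has to be done before pitching (must start by hour 30, minus 1-hour gap → hour 29). That means finishing by hour 29, i.e. starting by 29 − 6 = hour 23.
Whirlpool must finish before chilling (must start by hour 23). With a 2-hour duration, whirlpool must start by 23 − 2 = hour 21.
Lautering feeds whirlpool (must start by hour 21, minus 1-hour gap → hour 20); chilling (must start by hour 23, minus 1-hour gap → hour 22); pitching (must start by hour 30). Taking the minimum, lautering must finish by hour 20 and start by 20 − 8 = hour 12.
Mashing must finish before lautering (must start by hour 12). With a 6-hour duration, mashing must start by 12 − 6 = hour 6.

6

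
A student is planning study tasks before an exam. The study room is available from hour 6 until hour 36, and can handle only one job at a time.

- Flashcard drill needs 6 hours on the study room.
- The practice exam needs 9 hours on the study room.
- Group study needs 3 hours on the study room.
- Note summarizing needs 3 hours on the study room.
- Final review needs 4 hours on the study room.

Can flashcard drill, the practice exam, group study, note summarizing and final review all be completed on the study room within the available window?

Yes

The study room window is 36 − 6 = 30 hours.
Running back to back, the jobs need 6 + 9 + 3 + 3 + 4 = 25 hours on the study room.
Since 25 ≤ 30, they fit within the window.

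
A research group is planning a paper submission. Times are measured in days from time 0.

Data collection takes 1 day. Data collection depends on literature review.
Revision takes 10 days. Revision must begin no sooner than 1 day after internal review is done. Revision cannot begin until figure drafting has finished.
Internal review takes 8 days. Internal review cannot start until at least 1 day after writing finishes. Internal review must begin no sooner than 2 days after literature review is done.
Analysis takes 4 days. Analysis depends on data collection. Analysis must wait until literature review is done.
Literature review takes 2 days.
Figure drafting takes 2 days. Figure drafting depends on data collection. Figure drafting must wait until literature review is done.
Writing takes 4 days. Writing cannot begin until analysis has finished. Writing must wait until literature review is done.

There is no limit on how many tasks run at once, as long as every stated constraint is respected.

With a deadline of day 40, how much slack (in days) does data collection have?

Literature review can start immediately at day 0; it finishes at day 2.
After literature review (finishes day 2), data collection can start at day 2 and finishes at day 3.

Working backward from the deadline:
Nothing follows revision; the deadline of day 40 is its only limit. It must start by 40 − 10 = day 30.
Internal review must finish before revision (must start by day 30, minus 1-day gap → day 29). With an 8-day duration, internal review must start by 29 − 8 = day 21.
Writing has to be done before internal review (must start by day 21, minus 1-day gap → day 20). That means finishing by day 20, i.e. starting by 20 − 4 = day 16.
Analysis feeds into writing (must start by day 16); so analysis must finish by day 16 and therefore start by day 12.
Figure drafting must finish before revision (must start by day 30). With a 2-day duration, figure drafting must start by 30 − 2 = day 28.
For data collection: analysis (must start by day 12); figure drafting (must start by day 28). The most restrictive is day 12; with a 1-day duration, data collection must start by day 11.
So data collection can start as early as day 2 and as late as day 11, giving 11 − 2 = 9 days of slack.

9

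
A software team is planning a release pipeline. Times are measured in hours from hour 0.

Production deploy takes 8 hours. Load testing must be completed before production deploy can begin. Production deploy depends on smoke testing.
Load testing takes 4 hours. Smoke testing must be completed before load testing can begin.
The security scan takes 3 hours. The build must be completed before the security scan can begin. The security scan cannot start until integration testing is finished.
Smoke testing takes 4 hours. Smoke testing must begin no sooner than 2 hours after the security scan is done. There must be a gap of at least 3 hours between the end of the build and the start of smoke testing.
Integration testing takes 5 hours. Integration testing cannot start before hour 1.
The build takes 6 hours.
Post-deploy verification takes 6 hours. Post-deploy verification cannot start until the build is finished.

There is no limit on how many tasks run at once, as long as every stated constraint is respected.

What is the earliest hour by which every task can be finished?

27

After its own release at hour 1, integration testing can start at hour 1 and finishes at hour 6.
The build can start immediately at hour 0; it finishes at hour 6.
After the build (finishes hour 6), post-deploy verification can start at hour 6 and finishes at hour 12.
The security scan cannot start until the build (finishes hour 6); integration testing (finishes hour 6). The controlling bound is hour 6, so the security scan finishes at 6 + 3 = hour 9.
Smoke testing needs all of the security scan (finishes hour 9, plus 2-hour gap → hour 11); the build (finishes hour 6, plus 3-hour gap → hour 9). That puts its earliest start at hour 11; it finishes at 11 + 4 = hour 15.
Load testing waits on smoke testing (finishes hour 15), so it starts at hour 15 and finishes at 15 + 4 = hour 19.
Production deploy cannot start until load testing (finishes hour 19); smoke testing (finishes hour 15). The controlling bound is hour 19, so production deploy finishes at 19 + 8 = hour 27.
All tasks are finished once the last one completes. Finish times: The build at 6, Integration testing at 6, The security scan at 9, Smoke testing at 15, Load testing at 19, Production deploy at 27, Post-deploy verification at 12. The latest is hour 27.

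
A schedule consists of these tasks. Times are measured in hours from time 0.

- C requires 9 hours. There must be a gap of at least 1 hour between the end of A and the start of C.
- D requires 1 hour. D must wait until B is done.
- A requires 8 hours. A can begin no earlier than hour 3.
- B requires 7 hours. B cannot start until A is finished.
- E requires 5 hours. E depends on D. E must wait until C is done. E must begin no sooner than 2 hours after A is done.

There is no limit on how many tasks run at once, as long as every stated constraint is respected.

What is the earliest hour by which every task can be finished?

A cannot begin until its own release at hour 3. It runs from hour 3 to 3 + 8 = hour 11.
C waits on A (finishes hour 11, plus 1-hour gap → hour 12), so it starts at hour 12 and finishes at 12 + 9 = hour 21.
B cannot begin until A (finishes hour 11). It runs from hour 11 to 11 + 7 = hour 18.
D waits on B (finishes hour 18), so it starts at hour 18 and finishes at 18 + 1 = hour 19.
E needs all of D (finishes hour 19); C (finishes hour 21); A (finishes hour 11, plus 2-hour gap → hour 13). That puts its earliest start at hour 21; it finishes at 21 + 5 = hour 26.
All tasks are finished once the last one completes. Finish times: A at 11, B at 18, C at 21, D at 19, E at 26. The latest is hour 26.

26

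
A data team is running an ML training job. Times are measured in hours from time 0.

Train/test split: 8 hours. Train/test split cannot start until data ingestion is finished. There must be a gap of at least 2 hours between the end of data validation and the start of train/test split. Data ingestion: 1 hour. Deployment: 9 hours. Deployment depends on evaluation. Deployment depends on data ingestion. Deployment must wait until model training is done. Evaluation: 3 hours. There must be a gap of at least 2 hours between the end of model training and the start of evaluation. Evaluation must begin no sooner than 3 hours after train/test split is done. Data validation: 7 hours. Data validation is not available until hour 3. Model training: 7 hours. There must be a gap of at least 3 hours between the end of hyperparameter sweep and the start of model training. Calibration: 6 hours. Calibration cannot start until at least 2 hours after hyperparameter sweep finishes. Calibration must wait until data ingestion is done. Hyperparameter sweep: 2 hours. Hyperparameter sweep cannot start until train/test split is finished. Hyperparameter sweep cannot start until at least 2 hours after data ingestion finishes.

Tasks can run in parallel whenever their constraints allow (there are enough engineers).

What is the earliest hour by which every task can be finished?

Data validation waits on its own release at hour 3, so it starts at hour 3 and finishes at 3 + 7 = hour 10.
Data ingestion has no prerequisites, so it starts at hour 0 and finishes at hour 1.
Train/test split has to wait for data ingestion (finishes hour 1); data validation (finishes hour 10, plus 2-hour gap → hour 12). The latest of these is hour 12, so train/test split runs hour 12 to 12 + 8 = hour 20.
For hyperparameter sweep: train/test split (finishes hour 20); data ingestion (finishes hour 1, plus 2-hour gap → hour 3). Taking the maximum gives a start of hour 20, and it finishes at 20 + 2 = hour 22.
Calibration needs all of hyperparameter sweep (finishes hour 22, plus 2-hour gap → hour 24); data ingestion (finishes hour 1). That puts its earliest start at hour 24; it finishes at 24 + 6 = hour 30.
Model training cannot begin until hyperparameter sweep (finishes hour 22, plus 3-hour gap → hour 25). It runs from hour 25 to 25 + 7 = hour 32.
For evaluation: model training (finishes hour 32, plus 2-hour gap → hour 34); train/test split (finishes hour 20, plus 3-hour gap → hour 23). Taking the maximum gives a start of hour 34, and it finishes at 34 + 3 = hour 37.
Deployment needs all of evaluation (finishes hour 37); data ingestion (finishes hour 1); model training (finishes hour 32). That puts its earliest start at hour 37; it finishes at 37 + 9 = hour 46.
All tasks are finished once the last one completes. Finish times: Data ingestion at 1, Data validation at 10, Train/test split at 20, Hyperparameter sweep at 22, Model training at 32, Evaluation at 37, Calibration at 30, Deployment at 46. The latest is hour 46.

46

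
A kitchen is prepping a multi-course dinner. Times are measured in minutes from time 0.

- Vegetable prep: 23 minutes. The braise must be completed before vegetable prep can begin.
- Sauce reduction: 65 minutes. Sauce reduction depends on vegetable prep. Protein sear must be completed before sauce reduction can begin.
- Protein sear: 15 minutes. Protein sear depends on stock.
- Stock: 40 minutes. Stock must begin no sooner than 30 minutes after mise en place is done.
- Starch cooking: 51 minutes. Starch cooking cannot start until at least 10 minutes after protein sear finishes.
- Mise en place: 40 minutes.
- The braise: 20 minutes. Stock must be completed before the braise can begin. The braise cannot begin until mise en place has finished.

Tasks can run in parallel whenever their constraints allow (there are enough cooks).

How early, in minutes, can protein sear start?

Mise en place can start immediately at minute 0; it finishes at minute 40.
Stock cannot begin until mise en place (finishes minute 40, plus 30-minute gap → minute 70). It runs from minute 70 to 70 + 40 = minute 110.
Protein sear waits on stock (finishes minute 110), so the earliest it can start is minute 110.

110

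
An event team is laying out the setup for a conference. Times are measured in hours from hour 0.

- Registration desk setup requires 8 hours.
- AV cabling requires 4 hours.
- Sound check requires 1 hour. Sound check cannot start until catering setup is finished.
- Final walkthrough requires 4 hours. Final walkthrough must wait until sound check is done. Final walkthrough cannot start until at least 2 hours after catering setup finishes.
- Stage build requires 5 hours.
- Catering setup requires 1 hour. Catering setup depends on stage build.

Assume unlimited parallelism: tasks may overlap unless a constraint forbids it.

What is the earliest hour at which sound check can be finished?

7

Stage build has no prerequisites, so it starts at hour 0 and finishes at hour 5.
After stage build (finishes hour 5), catering setup can start at hour 5 and finishes at hour 6.
Sound check waits on catering setup (finishes hour 6), so it starts at hour 6 and finishes at 6 + 1 = hour 7.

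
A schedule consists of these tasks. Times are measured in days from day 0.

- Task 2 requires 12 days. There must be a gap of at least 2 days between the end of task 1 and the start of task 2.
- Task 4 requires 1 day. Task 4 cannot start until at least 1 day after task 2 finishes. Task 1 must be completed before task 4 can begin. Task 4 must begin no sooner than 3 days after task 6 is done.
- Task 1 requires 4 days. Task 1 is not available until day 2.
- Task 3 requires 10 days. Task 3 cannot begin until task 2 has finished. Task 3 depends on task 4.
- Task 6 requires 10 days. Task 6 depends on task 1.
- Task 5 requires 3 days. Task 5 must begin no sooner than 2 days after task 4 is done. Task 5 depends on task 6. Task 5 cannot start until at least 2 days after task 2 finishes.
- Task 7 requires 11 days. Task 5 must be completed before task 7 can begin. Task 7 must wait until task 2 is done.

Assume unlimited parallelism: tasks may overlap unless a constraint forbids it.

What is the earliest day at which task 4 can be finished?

22

After its own release at day 2, task 1 can start at day 2 and finishes at day 6.
Task 6 waits on task 1 (finishes day 6), so it starts at day 6 and finishes at 6 + 10 = day 16.
After task 1 (finishes day 6, plus 2-day gap → day 8), task 2 can start at day 8 and finishes at day 20.
Task 4 cannot start until task 2 (finishes day 20, plus 1-day gap → day 21); task 1 (finishes day 6); task 6 (finishes day 16, plus 3-day gap → day 19). The controlling bound is day 21, so task 4 finishes at 21 + 1 = day 22.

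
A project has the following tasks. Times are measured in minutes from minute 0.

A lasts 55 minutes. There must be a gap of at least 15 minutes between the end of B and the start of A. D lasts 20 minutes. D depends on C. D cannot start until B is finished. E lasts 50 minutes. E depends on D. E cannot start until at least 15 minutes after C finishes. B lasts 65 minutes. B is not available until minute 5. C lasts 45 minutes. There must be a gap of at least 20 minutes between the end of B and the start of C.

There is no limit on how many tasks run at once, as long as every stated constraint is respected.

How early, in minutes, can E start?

155

After its own release at minute 5, B can start at minute 5 and finishes at minute 70.
After B (finishes minute 70, plus 20-minute gap → minute 90), C can start at minute 90 and finishes at minute 135.
For D: C (finishes minute 135); B (finishes minute 70). Taking the maximum gives a start of minute 135, and it finishes at 135 + 20 = minute 155.
E waits on D (finishes minute 155); C (finishes minute 135, plus 15-minute gap → minute 150). The latest of these is minute 155, which is the earliest E can start.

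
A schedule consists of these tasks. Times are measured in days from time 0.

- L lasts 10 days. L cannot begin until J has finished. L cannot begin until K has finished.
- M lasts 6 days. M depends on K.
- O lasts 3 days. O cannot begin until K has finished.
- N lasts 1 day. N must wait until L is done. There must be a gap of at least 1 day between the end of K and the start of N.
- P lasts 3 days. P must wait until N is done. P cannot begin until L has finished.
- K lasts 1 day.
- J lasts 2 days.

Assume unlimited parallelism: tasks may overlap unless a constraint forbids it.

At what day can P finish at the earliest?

16

K has no prerequisites, so it starts at day 0 and finishes at day 1.
Nothing blocks J, so it runs from day 0 to day 2.
L needs all of J (finishes day 2); K (finishes day 1). That puts its earliest start at day 2; it finishes at 2 + 10 = day 12.
N has to wait for L (finishes day 12); K (finishes day 1, plus 1-day gap → day 2). The latest of these is day 12, so N runs day 12 to 12 + 1 = day 13.
P cannot start until N (finishes day 13); L (finishes day 12). The controlling bound is day 13, so P finishes at 13 + 3 = day 16.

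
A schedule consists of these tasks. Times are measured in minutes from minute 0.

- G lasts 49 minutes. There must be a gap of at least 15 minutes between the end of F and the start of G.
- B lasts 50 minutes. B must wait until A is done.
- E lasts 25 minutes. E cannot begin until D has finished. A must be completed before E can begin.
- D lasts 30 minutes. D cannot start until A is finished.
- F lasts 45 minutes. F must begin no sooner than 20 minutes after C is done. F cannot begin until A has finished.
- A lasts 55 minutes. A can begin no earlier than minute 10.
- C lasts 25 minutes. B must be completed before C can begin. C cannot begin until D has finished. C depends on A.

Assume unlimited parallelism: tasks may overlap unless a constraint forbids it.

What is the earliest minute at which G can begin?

After its own release at minute 10, A can start at minute 10 and finishes at minute 65.
After A (finishes minute 65), D can start at minute 65 and finishes at minute 95.
B cannot begin until A (finishes minute 65). It runs from minute 65 to 65 + 50 = minute 115.
C cannot start until B (finishes minute 115); D (finishes minute 95); A (finishes minute 65). The controlling bound is minute 115, so C finishes at 115 + 25 = minute 140.
For F: C (finishes minute 140, plus 20-minute gap → minute 160); A (finishes minute 65). Taking the maximum gives a start of minute 160, and it finishes at 160 + 45 = minute 205.
G waits on F (finishes minute 205, plus 15-minute gap → minute 220), so the earliest it can start is minute 220.

220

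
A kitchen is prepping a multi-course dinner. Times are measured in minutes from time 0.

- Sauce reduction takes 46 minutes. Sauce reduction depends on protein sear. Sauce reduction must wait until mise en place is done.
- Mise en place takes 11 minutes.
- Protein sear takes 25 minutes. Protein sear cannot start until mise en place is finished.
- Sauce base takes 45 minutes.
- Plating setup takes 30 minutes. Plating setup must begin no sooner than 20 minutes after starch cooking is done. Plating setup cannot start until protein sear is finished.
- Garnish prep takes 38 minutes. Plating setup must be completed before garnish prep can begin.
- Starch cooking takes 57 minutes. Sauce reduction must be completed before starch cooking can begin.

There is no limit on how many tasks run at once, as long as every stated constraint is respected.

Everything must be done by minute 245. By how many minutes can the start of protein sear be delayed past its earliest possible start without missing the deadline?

18

Mise en place can start immediately at minute 0; it finishes at minute 11.
Protein sear cannot begin until mise en place (finishes minute 11). It runs from minute 11 to 11 + 25 = minute 36.

Working backward from the deadline:
Garnish prep has no dependents, so it just needs to finish by minute 245. Starting by 245 − 38 = minute 207 achieves that.
Plating setup must finish before garnish prep (must start by minute 207). With a 30-minute duration, plating setup must start by 207 − 30 = minute 177.
Since plating setup (must start by minute 177, minus 20-minute gap → minute 157) depends on it, starch cooking must finish by minute 157. Backing off its 57-minute duration gives a latest start of minute 100.
Sauce reduction must finish before starch cooking (must start by minute 100). With a 46-minute duration, sauce reduction must start by 100 − 46 = minute 54.
Protein sear has several dependents: sauce reduction (must start by minute 54); plating setup (must start by minute 177). The earliest of those limits is minute 54, so protein sear must start by 54 − 25 = minute 29.
So protein sear can start as early as minute 11 and as late as minute 29, giving 29 − 11 = 18 minutes of slack.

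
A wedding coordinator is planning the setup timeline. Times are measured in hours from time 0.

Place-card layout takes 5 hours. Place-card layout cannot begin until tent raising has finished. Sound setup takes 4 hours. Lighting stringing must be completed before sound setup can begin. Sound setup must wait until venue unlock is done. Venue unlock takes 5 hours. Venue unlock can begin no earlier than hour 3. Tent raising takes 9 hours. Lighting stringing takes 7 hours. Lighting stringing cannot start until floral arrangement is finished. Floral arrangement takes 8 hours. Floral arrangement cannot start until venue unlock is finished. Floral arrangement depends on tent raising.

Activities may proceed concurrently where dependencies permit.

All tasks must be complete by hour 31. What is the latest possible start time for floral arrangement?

12

Nothing follows sound setup; the deadline of hour 31 is its only limit. It must start by 31 − 4 = hour 27.
Lighting stringing must finish before sound setup (must start by hour 27). With a 7-hour duration, lighting stringing must start by 27 − 7 = hour 20.
Floral arrangement must finish before lighting stringing (must start by hour 20). With an 8-hour duration, floral arrangement must start by 20 − 8 = hour 12.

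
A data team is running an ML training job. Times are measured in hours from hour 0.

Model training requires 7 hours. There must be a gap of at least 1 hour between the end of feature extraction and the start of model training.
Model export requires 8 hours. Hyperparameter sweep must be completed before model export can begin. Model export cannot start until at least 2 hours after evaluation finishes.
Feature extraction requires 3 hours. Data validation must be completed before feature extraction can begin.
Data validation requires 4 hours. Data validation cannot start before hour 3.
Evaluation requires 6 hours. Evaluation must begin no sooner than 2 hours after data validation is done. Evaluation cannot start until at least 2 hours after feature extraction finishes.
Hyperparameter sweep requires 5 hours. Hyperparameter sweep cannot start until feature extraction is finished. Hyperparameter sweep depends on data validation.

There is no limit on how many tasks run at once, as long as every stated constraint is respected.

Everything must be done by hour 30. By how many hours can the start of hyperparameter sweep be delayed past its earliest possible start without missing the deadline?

7

After its own release at hour 3, data validation can start at hour 3 and finishes at hour 7.
Feature extraction waits on data validation (finishes hour 7), so it starts at hour 7 and finishes at 7 + 3 = hour 10.
Hyperparameter sweep needs all of feature extraction (finishes hour 10); data validation (finishes hour 7). That puts its earliest start at hour 10; it finishes at 10 + 5 = hour 15.

Working backward from the deadline:
Model export has no dependents, so it just needs to finish by hour 30. Starting by 30 − 8 = hour 22 achieves that.
Hyperparameter sweep has to be done before model export (must start by hour 22). That means finishing by hour 22, i.e. starting by 22 − 5 = hour 17.
So hyperparameter sweep can start as early as hour 10 and as late as hour 17, giving 17 − 10 = 7 hours of slack.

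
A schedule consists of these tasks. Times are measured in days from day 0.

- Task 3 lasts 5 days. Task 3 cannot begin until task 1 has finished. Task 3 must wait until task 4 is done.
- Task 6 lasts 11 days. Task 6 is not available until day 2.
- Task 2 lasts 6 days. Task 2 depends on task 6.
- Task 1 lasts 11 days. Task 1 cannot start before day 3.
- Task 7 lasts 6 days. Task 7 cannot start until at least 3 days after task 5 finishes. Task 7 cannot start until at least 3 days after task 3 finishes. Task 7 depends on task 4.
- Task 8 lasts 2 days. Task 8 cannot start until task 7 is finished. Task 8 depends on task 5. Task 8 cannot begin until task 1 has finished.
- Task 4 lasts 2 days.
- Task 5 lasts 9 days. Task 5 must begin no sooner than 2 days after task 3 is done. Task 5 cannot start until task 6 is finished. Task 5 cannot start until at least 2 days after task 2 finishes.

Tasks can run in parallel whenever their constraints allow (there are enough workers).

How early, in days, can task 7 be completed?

Task 6 waits on its own release at day 2, so it starts at day 2 and finishes at 2 + 11 = day 13.
Task 2 cannot begin until task 6 (finishes day 13). It runs from day 13 to 13 + 6 = day 19.
Task 4 has no prerequisites, so it starts at day 0 and finishes at day 2.
After its own release at day 3, task 1 can start at day 3 and finishes at day 14.
For task 3: task 1 (finishes day 14); task 4 (finishes day 2). Taking the maximum gives a start of day 14, and it finishes at 14 + 5 = day 19.
Task 5 cannot start until task 3 (finishes day 19, plus 2-day gap → day 21); task 6 (finishes day 13); task 2 (finishes day 19, plus 2-day gap → day 21). The controlling bound is day 21, so task 5 finishes at 21 + 9 = day 30.
For task 7: task 5 (finishes day 30, plus 3-day gap → day 33); task 3 (finishes day 19, plus 3-day gap → day 22); task 4 (finishes day 2). Taking the maximum gives a start of day 33, and it finishes at 33 + 6 = day 39.

39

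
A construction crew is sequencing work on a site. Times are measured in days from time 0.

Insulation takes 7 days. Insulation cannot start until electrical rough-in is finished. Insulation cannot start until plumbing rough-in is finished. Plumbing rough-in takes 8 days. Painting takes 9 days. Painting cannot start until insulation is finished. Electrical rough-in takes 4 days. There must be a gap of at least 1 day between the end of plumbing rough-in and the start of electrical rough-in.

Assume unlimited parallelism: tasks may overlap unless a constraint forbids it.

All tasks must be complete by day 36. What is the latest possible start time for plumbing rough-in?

Nothing follows painting; the deadline of day 36 is its only limit. It must start by 36 − 9 = day 27.
Insulation must finish before painting (must start by day 27). With a 7-day duration, insulation must start by 27 − 7 = day 20.
Electrical rough-in feeds into insulation (must start by day 20); so electrical rough-in must finish by day 20 and therefore start by day 16.
Plumbing rough-in must finish in time for electrical rough-in (must start by day 16, minus 1-day gap → day 15); insulation (must start by day 20). The tightest is day 15, so plumbing rough-in must start by 15 − 8 = day 7.

7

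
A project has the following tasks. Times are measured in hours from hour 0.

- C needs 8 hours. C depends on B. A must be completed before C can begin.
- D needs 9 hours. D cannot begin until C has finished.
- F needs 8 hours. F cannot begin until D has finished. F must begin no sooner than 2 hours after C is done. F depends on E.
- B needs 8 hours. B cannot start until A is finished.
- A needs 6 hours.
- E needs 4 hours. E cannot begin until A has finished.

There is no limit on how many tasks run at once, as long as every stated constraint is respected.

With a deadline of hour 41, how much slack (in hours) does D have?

2

A has no prerequisites, so it starts at hour 0 and finishes at hour 6.
B cannot begin until A (finishes hour 6). It runs from hour 6 to 6 + 8 = hour 14.
C has to wait for B (finishes hour 14); A (finishes hour 6). The latest of these is hour 14, so C runs hour 14 to 14 + 8 = hour 22.
After C (finishes hour 22), D can start at hour 22 and finishes at hour 31.

Working backward from the deadline:
F must finish by hour 41; it takes 8 hours, so it must start by 41 − 8 = hour 33.
D must finish before F (must start by hour 33). With a 9-hour duration, D must start by 33 − 9 = hour 24.
So D can start as early as hour 22 and as late as hour 24, giving 24 − 22 = 2 hours of slack.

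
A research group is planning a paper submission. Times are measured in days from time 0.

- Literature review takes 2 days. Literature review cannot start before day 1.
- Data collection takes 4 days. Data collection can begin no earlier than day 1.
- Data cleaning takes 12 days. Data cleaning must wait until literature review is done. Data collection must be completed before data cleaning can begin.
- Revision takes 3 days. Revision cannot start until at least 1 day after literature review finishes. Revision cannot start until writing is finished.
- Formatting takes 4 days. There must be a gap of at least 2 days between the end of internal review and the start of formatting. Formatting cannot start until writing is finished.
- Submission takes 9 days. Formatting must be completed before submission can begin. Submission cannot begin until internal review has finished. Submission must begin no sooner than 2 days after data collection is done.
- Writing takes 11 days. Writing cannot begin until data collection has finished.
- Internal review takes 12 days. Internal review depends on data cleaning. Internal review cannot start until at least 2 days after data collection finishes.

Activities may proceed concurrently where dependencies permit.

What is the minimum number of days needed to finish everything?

Data collection waits on its own release at day 1, so it starts at day 1 and finishes at 1 + 4 = day 5.
Writing cannot begin until data collection (finishes day 5). It runs from day 5 to 5 + 11 = day 16.
Literature review waits on its own release at day 1, so it starts at day 1 and finishes at 1 + 2 = day 3.
For revision: literature review (finishes day 3, plus 1-day gap → day 4); writing (finishes day 16). Taking the maximum gives a start of day 16, and it finishes at 16 + 3 = day 19.
For data cleaning: literature review (finishes day 3); data collection (finishes day 5). Taking the maximum gives a start of day 5, and it finishes at 5 + 12 = day 17.
Internal review cannot start until data cleaning (finishes day 17); data collection (finishes day 5, plus 2-day gap → day 7). The controlling bound is day 17, so internal review finishes at 17 + 12 = day 29.
Formatting needs all of internal review (finishes day 29, plus 2-day gap → day 31); writing (finishes day 16). That puts its earliest start at day 31; it finishes at 31 + 4 = day 35.
For submission: formatting (finishes day 35); internal review (finishes day 29); data collection (finishes day 5, plus 2-day gap → day 7). Taking the maximum gives a start of day 35, and it finishes at 35 + 9 = day 44.
All tasks are finished once the last one completes. Finish times: Literature review at 3, Data collection at 5, Data cleaning at 17, Writing at 16, Internal review at 29, Revision at 19, Formatting at 35, Submission at 44. The latest is day 44.

44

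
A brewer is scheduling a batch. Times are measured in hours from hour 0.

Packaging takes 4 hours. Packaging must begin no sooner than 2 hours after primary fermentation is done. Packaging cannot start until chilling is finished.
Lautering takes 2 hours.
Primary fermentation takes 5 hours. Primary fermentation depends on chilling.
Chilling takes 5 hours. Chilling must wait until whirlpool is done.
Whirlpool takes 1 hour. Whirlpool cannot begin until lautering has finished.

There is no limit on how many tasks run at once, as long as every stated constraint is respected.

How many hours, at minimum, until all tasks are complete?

19

Nothing blocks lautering, so it runs from hour 0 to hour 2.
Whirlpool cannot begin until lautering (finishes hour 2). It runs from hour 2 to 2 + 1 = hour 3.
Chilling waits on whirlpool (finishes hour 3), so it starts at hour 3 and finishes at 3 + 5 = hour 8.
After chilling (finishes hour 8), primary fermentation can start at hour 8 and finishes at hour 13.
For packaging: primary fermentation (finishes hour 13, plus 2-hour gap → hour 15); chilling (finishes hour 8). Taking the maximum gives a start of hour 15, and it finishes at 15 + 4 = hour 19.
All tasks are finished once the last one completes. Finish times: Lautering at 2, Whirlpool at 3, Chilling at 8, Primary fermentation at 13, Packaging at 19. The latest is hour 19.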